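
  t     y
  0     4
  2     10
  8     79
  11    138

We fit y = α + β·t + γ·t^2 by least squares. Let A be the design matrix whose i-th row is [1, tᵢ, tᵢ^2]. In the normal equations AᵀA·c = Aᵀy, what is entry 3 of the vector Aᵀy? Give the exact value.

Entry 3 ↔ basis t^2, so (Aᵀy)_{3} = Σᵢ (t^2)·yᵢ = (0)·(4) + (4)·(10) + (64)·(79) + (121)·(138) = 21794.

21794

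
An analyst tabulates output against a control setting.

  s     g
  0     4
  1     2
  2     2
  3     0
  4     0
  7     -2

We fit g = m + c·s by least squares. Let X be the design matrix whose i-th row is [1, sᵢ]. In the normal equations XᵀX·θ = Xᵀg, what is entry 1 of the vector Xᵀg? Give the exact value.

Entry 1 ↔ basis 1, so (Xᵀg)_{1} = Σᵢ gᵢ = (1)·(4) + (1)·(2) + (1)·(2) + (1)·(0) + (1)·(0) + (1)·(-2) = 6.

6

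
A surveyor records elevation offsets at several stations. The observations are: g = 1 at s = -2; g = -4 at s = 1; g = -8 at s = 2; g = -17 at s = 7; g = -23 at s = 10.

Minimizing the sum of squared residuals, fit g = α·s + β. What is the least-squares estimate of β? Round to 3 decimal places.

Compute the Gram sums: Σs·s = 158, Σs = 18, Σ1 = 5.
Moment sums: Σs·g = -371, Σg = -51.
Normal equations: [[158, 18]; [18, 5]]·[α, β]ᵀ = [-371, -51]ᵀ.
det = 158·5 − 18² = 466.
α = ((-371)·5 − 18·(-51))/466 = -937/466; β = (158·(-51) − 18·(-371))/466 = -690/233.

β = -2.961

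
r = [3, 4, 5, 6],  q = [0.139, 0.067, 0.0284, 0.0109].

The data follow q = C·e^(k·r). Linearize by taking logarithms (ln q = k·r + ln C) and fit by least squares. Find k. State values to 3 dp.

k = -0.850

Taking logs, ln q = k·r + ln C, so regress ln q on r.
Over the data: Σr = 18.0000, Σ(r)² = 86.0000, Σln q = -12.7567, Σr·ln q = -61.6529.
Normal system: [[86.0000, 18.0000]; [18.0000, 4]]·[k, ln C]ᵀ = [-61.6529, -12.7567]ᵀ.
Solving (det = 20.0000): k = -0.84954, ln C = 0.63377.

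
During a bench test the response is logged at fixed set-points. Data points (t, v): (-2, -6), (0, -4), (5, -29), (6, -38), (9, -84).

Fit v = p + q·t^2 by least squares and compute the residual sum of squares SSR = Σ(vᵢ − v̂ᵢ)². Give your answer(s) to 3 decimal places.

SSR = 3.947

From the data, Σ1 = 5, Σt^2 = 146, Σt^2·t^2 = 8498.
Right-hand side: Σv = -161, Σt^2·v = -8921.
det = 5·8498 − 146² = 21174.
p = ((-161)·8498 − 146·(-8921))/21174 = -10952/3529; q = (5·(-8921) − 146·(-161))/21174 = -7033/7058.
Residuals: 3844/3529, -3164/3529, -6953/7058, 3444/3529, -1295/7058; SSR = 27857/7058.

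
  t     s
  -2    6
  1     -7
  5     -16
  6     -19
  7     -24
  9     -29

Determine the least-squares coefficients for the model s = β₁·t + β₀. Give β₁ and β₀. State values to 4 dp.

β₁ = -3.0760, β₀ = -1.5040

Sums needed: Σt·t = 196, Σt = 26, Σ1 = 6.
Right-hand side: Σt·s = -642, Σs = -89.
Δ = 196·6 − 26² = 500.
β₁ = ((-642)·6 − 26·(-89))/500 = -769/250; β₀ = (196·(-89) − 26·(-642))/500 = -188/125.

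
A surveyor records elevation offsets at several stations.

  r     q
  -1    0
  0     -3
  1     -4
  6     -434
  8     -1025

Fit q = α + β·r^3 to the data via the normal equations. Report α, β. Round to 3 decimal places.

Compute the Gram sums: Σ1 = 5, Σr^3 = 728, Σr^3·r^3 = 308802.
For Mᵀq: Σq = -1466, Σr^3·q = -618548.
So MᵀM·[α, β]ᵀ = Mᵀq: [[5, 728]; [728, 308802]]·[α, β]ᵀ = [-1466, -618548]ᵀ.
Eliminating β: 308802·(row 1) − 728·(row 2) gives 1014026·α = 308802·(-1466) − 728·(-618548) = -2400788, so α = -92338/39001.
Then β = ((-618548) − 728·(-92338/39001))/308802 = -1012746/507013.

α = -2.368, β = -1.997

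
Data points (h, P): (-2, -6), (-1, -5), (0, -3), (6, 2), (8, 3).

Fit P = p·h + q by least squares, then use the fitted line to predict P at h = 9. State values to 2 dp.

P̂ = 4.33

From the data, Σh·h = 105, Σh = 11, Σ1 = 5.
Moment sums: Σh·P = 53, ΣP = -9.
det = 105·5 − 11² = 404.
p = (53·5 − 11·(-9))/404 = 91/101; q = (105·(-9) − 11·53)/404 = -382/101.
At h = 9: P̂ = (91/101)·(9) + (-382/101)·(1) = 437/101.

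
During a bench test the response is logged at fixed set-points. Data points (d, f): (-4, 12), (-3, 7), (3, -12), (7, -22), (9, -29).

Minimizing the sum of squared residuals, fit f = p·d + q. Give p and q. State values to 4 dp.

The normal equations are: 164·p + 12·q = -520;  12·p + 5·q = -44.
det = 164·5 − 12² = 676.
p = ((-520)·5 − 12·(-44))/676 = -518/169; q = (164·(-44) − 12·(-520))/676 = -244/169.

p = -3.0651, q = -1.4438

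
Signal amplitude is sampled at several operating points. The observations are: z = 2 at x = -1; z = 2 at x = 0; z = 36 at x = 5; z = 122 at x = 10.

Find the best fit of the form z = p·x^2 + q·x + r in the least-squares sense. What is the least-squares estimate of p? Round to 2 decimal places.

Normal-equation sums: Σx^2·x^2 = 10626, Σx^2·x = 1124, Σx^2 = 126, Σx·x = 126, Σx = 14, Σ1 = 4.
Moment sums: Σx^2·z = 13102, Σx·z = 1398, Σz = 162.
Normal equations: [[10626, 1124, 126]; [1124, 126, 14]; [126, 14, 4]]·[p, q, r]ᵀ = [13102, 1398, 162]ᵀ.
Row-reducing yields p = 967/922, q = 1373/922, r = 2075/922.

p = 1.05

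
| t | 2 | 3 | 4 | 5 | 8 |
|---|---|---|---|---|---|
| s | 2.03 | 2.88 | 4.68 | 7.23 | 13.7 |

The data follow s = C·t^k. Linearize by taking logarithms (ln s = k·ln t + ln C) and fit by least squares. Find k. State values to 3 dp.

With ln sᵢ as the transformed response and ln tᵢ as the regressor:
Sums: Σln t = 6.8669, Σ(ln t)² = 10.5236, Σln s = 7.9048, Σln t·ln s = 12.4189.
Normal system: [[10.5236, 6.8669]; [6.8669, 5]]·[k, ln C]ᵀ = [12.4189, 7.9048]ᵀ.
Solving (det = 5.4631): k = 1.43015, ln C = -0.38320.

k = 1.430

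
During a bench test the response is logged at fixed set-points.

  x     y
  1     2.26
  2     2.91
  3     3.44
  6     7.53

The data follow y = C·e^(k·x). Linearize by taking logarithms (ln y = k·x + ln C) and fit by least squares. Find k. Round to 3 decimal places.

Linearized form: ln y = k·x + ln C. From the 4 transformed points,
Σx = 12.0000, Σ(x)² = 50.0000, Σln y = 5.1379, Σx·ln y = 18.7715.
Equations: 50.0000·k + 12.0000·ln C = 18.7715;  12.0000·k + 4·ln C = 5.1379.
Slope k = (n·Σx·ln y − Σx·Σln y)/(n·Σ(x)² − (Σx)²) = (4·18.7715 − 12.0000·5.1379)/56.0000 = 0.23984; ln C = (Σln y − k·Σx)/n = 0.56494.

k = 0.240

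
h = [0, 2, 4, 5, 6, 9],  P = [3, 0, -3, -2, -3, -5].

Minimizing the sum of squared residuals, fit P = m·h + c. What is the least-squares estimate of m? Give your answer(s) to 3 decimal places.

Normal-equation sums: Σh·h = 162, Σh = 26, Σ1 = 6.
Moment sums: Σh·P = -85, ΣP = -10.
Eliminating c: 6·(row 1) − 26·(row 2) gives 296·m = 6·(-85) − 26·(-10) = -250, so m = -125/148.
Then c = ((-10) − 26·(-125/148))/6 = 295/148.

m = -0.845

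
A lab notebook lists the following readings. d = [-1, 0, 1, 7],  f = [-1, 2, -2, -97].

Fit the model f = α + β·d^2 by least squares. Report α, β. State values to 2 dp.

Compute the Gram sums: Σ1 = 4, Σd^2 = 51, Σd^2·d^2 = 2403.
Right-hand side: Σf = -98, Σd^2·f = -4756.
Δ = 4·2403 − 51² = 7011.
α = ((-98)·2403 − 51·(-4756))/7011 = 2354/2337; β = (4·(-4756) − 51·(-98))/7011 = -14026/7011.

α = 1.01, β = -2.00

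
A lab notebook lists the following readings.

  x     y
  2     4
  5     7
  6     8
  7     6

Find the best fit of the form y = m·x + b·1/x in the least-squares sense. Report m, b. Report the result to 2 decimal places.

m = 1.00, b = 4.67

Forming MᵀM = [[114, 4]; [4, 7457/22050]] and Mᵀy = [133, 587/105]ᵀ gives MᵀM·[m, b]ᵀ = Mᵀy.
Δ = 114·(7457/22050) − 4² = 82883/3675.
m = (133·(7457/22050) − 4·(587/105))/(82883/3675) = 498701/497298; b = (114·(587/105) − 4·133)/(82883/3675) = 387030/82883.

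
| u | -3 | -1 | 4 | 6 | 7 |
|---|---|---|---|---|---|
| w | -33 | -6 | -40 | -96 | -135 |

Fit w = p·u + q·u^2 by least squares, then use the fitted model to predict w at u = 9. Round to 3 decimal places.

ŵ = -227.190

Entries of XᵀX: Σu·u = 111, Σu·u^2 = 595, Σu^2·u^2 = 4035.
For Xᵀw: Σu·w = -1576, Σu^2·w = -11014.
So XᵀX·[p, q]ᵀ = Xᵀw: [[111, 595]; [595, 4035]]·[p, q]ᵀ = [-1576, -11014]ᵀ.
Eliminating q: 4035·(row 1) − 595·(row 2) gives 93860·p = 4035·(-1576) − 595·(-11014) = 194170, so p = 19417/9386.
Then q = ((-11014) − 595·(19417/9386))/4035 = -142417/46930.
At u = 9: ŵ = (19417/9386)·(9) + (-142417/46930)·(81) = -5331006/23465.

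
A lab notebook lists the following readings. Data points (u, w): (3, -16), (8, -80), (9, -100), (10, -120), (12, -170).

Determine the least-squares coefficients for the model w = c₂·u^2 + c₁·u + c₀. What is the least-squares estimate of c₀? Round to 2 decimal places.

XᵀX·[c₂, c₁, c₀]ᵀ = Xᵀw reads: 41474·c₂ + 3996·c₁ + 398·c₀ = -49844;  3996·c₂ + 398·c₁ + 42·c₀ = -4828;  398·c₂ + 42·c₁ + 5·c₀ = -486.
Inverting the 3×3 Gram matrix, [c₂, c₁, c₀]ᵀ = [-22040/20631, -7336/6877, -66082/20631]ᵀ.

c₀ = -3.20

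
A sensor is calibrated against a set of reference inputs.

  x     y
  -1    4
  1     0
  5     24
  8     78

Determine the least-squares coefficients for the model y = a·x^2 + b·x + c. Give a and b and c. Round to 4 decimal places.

Entries of MᵀM: Σx^2·x^2 = 4723, Σx^2·x = 637, Σx^2 = 91, Σx·x = 91, Σx = 13, Σ1 = 4.
For Mᵀy: Σx^2·y = 5596, Σx·y = 740, Σy = 106.
Normal equations: [[4723, 637, 91]; [637, 91, 13]; [91, 13, 4]]·[a, b, c]ᵀ = [5596, 740, 106]ᵀ.
Row-reducing yields a = 52/33, b = -2086/715, c = 2/15.

a = 1.5758, b = -2.9175, c = 0.1333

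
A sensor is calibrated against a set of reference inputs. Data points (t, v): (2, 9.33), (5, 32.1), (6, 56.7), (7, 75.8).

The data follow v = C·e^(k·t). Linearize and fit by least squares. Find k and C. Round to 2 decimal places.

k = 0.43, C = 3.96

Taking logs, ln v = k·t + ln C, so regress ln v on t.
Σt = 20.0000, Σ(t)² = 114.0000, Σln v = 14.0680, Σt·ln v = 76.3341.
Normal system: [[114.0000, 20.0000]; [20.0000, 4]]·[k, ln C]ᵀ = [76.3341, 14.0680]ᵀ.
Solving (det = 56.0000): k = 0.42816, ln C = 1.37618, so C = exp(1.37618) = 3.95975.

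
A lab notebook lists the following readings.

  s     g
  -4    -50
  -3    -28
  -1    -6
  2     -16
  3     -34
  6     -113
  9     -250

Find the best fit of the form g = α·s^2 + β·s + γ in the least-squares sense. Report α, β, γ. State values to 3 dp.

Normal-equation sums: Σs^2·s^2 = 8292, Σs^2·s = 888, Σs^2 = 156, Σs·s = 156, Σs = 12, Σ1 = 7.
For Mᵀg: Σs^2·g = -25746, Σs·g = -2772, Σg = -497.
So MᵀM·[α, β, γ]ᵀ = Mᵀg: [[8292, 888, 156]; [888, 156, 12]; [156, 12, 7]]·[α, β, γ]ᵀ = [-25746, -2772, -497]ᵀ.
Solving the 3×3 system (Gaussian elimination) gives α = -77315/25962, β = -6895/12981, γ = -16107/4327.

α = -2.978, β = -0.531, γ = -3.722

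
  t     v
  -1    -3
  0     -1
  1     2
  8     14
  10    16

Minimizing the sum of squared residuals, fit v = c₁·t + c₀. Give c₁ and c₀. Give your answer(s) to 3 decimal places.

The normal system XᵀX·[c₁, c₀]ᵀ = Xᵀv is [[166, 18]; [18, 5]]·[c₁, c₀]ᵀ = [277, 28]ᵀ.
Determinant 166·5 − 18² = 506.
c₁ = (277·5 − 18·28)/506 = 881/506; c₀ = (166·28 − 18·277)/506 = -169/253.

c₁ = 1.741, c₀ = -0.668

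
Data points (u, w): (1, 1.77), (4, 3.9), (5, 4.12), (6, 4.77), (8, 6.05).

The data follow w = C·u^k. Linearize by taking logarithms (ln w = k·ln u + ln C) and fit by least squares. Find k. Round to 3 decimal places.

k = 0.570

Let Y = ln w. Fitting Y = k·ln u + ln C by least squares:
AᵀA = [[12.0466, 6.8669]; [6.8669, 5]], rhs = [10.7079, 6.7102]ᵀ  (here Σln u = 6.8669, Σ(ln u)² = 12.0466, Σln w = 6.7102, Σln u·ln w = 10.7079).
Δ = 12.0466·5 − (6.8669)² = 13.0781; k = (10.7079·5 − 6.8669·6.7102)/13.0781 = 0.57049, ln C = (12.0466·6.7102 − 6.8669·10.7079)/13.0781 = 0.55854.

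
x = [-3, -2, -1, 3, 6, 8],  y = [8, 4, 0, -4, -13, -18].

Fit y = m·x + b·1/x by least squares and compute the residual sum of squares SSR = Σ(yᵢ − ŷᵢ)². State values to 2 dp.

SSR = 8.39

Setting ∂/∂m … = 0 gives: 123·m + 6·b = -266;  6·m + (97/64)·b = -125/12.
(Σx·x = 123, Σx·1/x = 6, Σ1/x·1/x = 97/64, Σx·y = -266, Σ1/x·y = -125/12.)
Eliminating b: (97/64)·(row 1) − 6·(row 2) gives (9627/64)·m = (97/64)·(-266) − 6·(-125/12) = -10901/32, so m = -21802/9627.
Then b = ((-125/12) − 6·(-21802/9627))/(97/64) = 20144/9627.
Residuals: 54974/28881, 4976/9627, -1658/9627, 60550/28881, 6911/28881, -1388/9627; SSR = 242413/28881.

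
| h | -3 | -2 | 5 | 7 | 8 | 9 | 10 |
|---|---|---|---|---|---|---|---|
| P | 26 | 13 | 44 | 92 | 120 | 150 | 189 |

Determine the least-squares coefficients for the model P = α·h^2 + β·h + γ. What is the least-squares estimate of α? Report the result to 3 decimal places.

The normal system XᵀX·[α, β, γ]ᵀ = XᵀP is [[23780, 2674, 332]; [2674, 332, 34]; [332, 34, 7]]·[α, β, γ]ᵀ = [44624, 4960, 634]ᵀ.
Solving the 3×3 system (Gaussian elimination) gives α = 252230/124747, β = -198544/124747, γ = 299962/124747.

α = 2.022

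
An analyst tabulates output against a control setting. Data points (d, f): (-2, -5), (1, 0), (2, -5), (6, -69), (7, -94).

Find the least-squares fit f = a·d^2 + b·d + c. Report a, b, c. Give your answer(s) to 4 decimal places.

a = -1.9564, b = -0.1268, c = 2.5348

Compute the Gram sums: Σd^2·d^2 = 3730, Σd^2·d = 560, Σd^2 = 94, Σd·d = 94, Σd = 14, Σ1 = 5.
And Σd^2·f = -7130, Σd·f = -1072, Σf = -173.
Solving the 3×3 system (Gaussian elimination) gives a = -15872/8113, b = -147/1159, c = 20565/8113.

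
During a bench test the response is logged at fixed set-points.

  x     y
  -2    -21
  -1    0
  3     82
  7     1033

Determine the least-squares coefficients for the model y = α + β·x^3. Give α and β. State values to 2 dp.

α = 2.35, β = 3.00

Forming MᵀM = [[4, 361]; [361, 118443]] and Mᵀy = [1094, 356701]ᵀ gives MᵀM·[α, β]ᵀ = Mᵀy.
Δ = 4·118443 − 361² = 343451.
α = (1094·118443 − 361·356701)/343451 = 807581/343451; β = (4·356701 − 361·1094)/343451 = 1031870/343451.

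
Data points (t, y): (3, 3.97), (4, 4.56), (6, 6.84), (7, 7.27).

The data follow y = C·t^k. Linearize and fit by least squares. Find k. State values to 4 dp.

Let Y = ln y. Fitting Y = k·ln t + ln C by least squares:
Over the data: Σln t = 6.2226, Σ(ln t)² = 10.1257, Σln y = 6.8026, Σln t·ln y = 10.9236.
Normal system: [[10.1257, 6.2226]; [6.2226, 4]]·[k, ln C]ᵀ = [10.9236, 6.8026]ᵀ.
Solving (det = 1.7825): k = 0.76545, ln C = 0.50990.

k = 0.7654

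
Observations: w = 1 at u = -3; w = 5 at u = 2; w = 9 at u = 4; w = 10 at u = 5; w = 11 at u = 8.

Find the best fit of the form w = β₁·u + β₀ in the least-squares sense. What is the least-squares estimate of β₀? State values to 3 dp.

With design matrix A, AᵀA = [[118, 16]; [16, 5]] and Aᵀw = [181, 36]ᵀ.
det = 118·5 − 16² = 334.
β₁ = (181·5 − 16·36)/334 = 329/334; β₀ = (118·36 − 16·181)/334 = 676/167.

β₀ = 4.048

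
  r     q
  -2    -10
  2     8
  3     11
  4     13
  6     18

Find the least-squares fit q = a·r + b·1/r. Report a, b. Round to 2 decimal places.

Setting ∂/∂a … = 0 gives: 69·a + 5·b = 229;  5·a + (101/144)·b = 227/12.
(Σr·r = 69, Σr·1/r = 5, Σ1/r·1/r = 101/144, Σr·q = 229, Σ1/r·q = 227/12.)
Eliminating b: (101/144)·(row 1) − 5·(row 2) gives (1123/48)·a = (101/144)·229 − 5·(227/12) = 9509/144, so a = 9509/3369.
Then b = ((227/12) − 5·(9509/3369))/(101/144) = 7692/1123.

a = 2.82, b = 6.85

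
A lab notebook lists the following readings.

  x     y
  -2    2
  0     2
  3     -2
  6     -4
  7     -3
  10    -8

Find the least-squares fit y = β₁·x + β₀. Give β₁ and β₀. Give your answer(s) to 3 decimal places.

β₁ = -0.814, β₀ = 1.088

From the data, Σx·x = 198, Σx = 24, Σ1 = 6.
For Mᵀy: Σx·y = -135, Σy = -13.
So MᵀM·[β₁, β₀]ᵀ = Mᵀy: [[198, 24]; [24, 6]]·[β₁, β₀]ᵀ = [-135, -13]ᵀ.
Eliminating β₀: 6·(row 1) − 24·(row 2) gives 612·β₁ = 6·(-135) − 24·(-13) = -498, so β₁ = -83/102.
Then β₀ = ((-13) − 24·(-83/102))/6 = 37/34.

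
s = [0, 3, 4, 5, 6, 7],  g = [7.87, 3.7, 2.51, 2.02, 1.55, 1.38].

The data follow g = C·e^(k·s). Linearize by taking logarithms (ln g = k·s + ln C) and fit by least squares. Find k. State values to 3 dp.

k = -0.259

Taking logs, ln g = k·s + ln C, so regress ln g on s.
Σs = 25.0000, Σ(s)² = 135.0000, Σln g = 5.7551, Σs·ln g = 16.0057.
Equations: 135.0000·k + 25.0000·ln C = 16.0057;  25.0000·k + 6·ln C = 5.7551.
Solving (det = 185.0000): k = -0.25861, ln C = 2.03674.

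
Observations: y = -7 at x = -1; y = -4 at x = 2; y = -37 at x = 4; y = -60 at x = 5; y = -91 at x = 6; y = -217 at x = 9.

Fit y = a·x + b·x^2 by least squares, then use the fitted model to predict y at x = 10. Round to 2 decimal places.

ŷ = -271.95

Forming AᵀA = [[163, 1141]; [1141, 8755]] and Aᵀy = [-2948, -22968]ᵀ gives AᵀA·[a, b]ᵀ = Aᵀy.
det = 163·8755 − 1141² = 125184.
a = ((-2948)·8755 − 1141·(-22968))/125184 = 99187/31296; b = (163·(-22968) − 1141·(-2948))/125184 = -583/192.
At x = 10: ŷ = (99187/31296)·(10) + (-583/192)·(100) = -1418505/5216.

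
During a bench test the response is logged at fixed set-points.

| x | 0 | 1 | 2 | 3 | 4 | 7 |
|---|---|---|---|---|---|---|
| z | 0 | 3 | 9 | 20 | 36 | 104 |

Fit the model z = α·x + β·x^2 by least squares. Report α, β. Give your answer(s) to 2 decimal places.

α = 0.74, β = 2.02

Compute the Gram sums: Σx·x = 79, Σx·x^2 = 443, Σx^2·x^2 = 2755.
Moment sums: Σx·z = 953, Σx^2·z = 5891.
Normal equations: [[79, 443]; [443, 2755]]·[α, β]ᵀ = [953, 5891]ᵀ.
det = 79·2755 − 443² = 21396.
α = (953·2755 − 443·5891)/21396 = 7901/10698; β = (79·5891 − 443·953)/21396 = 21605/10698.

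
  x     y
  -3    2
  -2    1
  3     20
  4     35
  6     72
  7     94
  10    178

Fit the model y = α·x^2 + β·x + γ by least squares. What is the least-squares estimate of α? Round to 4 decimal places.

Normal-equation sums: Σx^2·x^2 = 14131, Σx^2·x = 1615, Σx^2 = 223, Σx·x = 223, Σx = 25, Σ1 = 7.
For Aᵀy: Σx^2·y = 25760, Σx·y = 3062, Σy = 402.
Normal equations: [[14131, 1615, 223]; [1615, 223, 25]; [223, 25, 7]]·[α, β, γ]ᵀ = [25760, 3062, 402]ᵀ.
Row-reducing yields α = 233816/157227, β = 480883/157227, γ = -45609/52409.

α = 1.4871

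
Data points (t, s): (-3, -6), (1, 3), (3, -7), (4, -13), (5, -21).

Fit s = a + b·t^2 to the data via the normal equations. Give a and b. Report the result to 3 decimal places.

Compute the Gram sums: Σ1 = 5, Σt^2 = 60, Σt^2·t^2 = 1044.
Moment sums: Σs = -44, Σt^2·s = -847.
Normal equations: [[5, 60]; [60, 1044]]·[a, b]ᵀ = [-44, -847]ᵀ.
Determinant 5·1044 − 60² = 1620.
a = ((-44)·1044 − 60·(-847))/1620 = 407/135; b = (5·(-847) − 60·(-44))/1620 = -319/324.

a = 3.015, b = -0.985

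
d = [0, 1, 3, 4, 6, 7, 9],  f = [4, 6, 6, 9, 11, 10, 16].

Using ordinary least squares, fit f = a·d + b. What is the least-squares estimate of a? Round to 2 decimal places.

a = 1.17

Entries of MᵀM: Σd·d = 192, Σd = 30, Σ1 = 7.
Moment sums: Σd·f = 340, Σf = 62.
MᵀM·[a, b]ᵀ = Mᵀf becomes [[192, 30]; [30, 7]]·[a, b]ᵀ = [340, 62]ᵀ.
Δ = 192·7 − 30² = 444.
a = (340·7 − 30·62)/444 = 130/111; b = (192·62 − 30·340)/444 = 142/37.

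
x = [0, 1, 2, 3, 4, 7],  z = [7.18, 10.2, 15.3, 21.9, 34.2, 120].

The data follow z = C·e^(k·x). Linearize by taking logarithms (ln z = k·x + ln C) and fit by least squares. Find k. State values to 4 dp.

Taking logs, ln z = k·x + ln C, so regress ln z on x.
Σx = 17.0000, Σ(x)² = 79.0000, Σln z = 18.4277, Σx·ln z = 64.6789.
Normal system: [[79.0000, 17.0000]; [17.0000, 6]]·[k, ln C]ᵀ = [64.6789, 18.4277]ᵀ.
Solving (det = 185.0000): k = 0.40433, ln C = 1.92568.

k = 0.4043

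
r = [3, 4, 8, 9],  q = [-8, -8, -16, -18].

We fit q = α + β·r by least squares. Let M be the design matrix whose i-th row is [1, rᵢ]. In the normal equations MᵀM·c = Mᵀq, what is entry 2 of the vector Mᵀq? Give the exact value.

-346

Entry 2 ↔ basis r, so (Mᵀq)_{2} = Σᵢ (r)·qᵢ = (3)·(-8) + (4)·(-8) + (8)·(-16) + (9)·(-18) = -346.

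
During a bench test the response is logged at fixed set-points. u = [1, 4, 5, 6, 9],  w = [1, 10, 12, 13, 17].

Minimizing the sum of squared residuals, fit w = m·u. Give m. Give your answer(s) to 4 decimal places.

m = 2.0881

MᵀM·[m]ᵀ = Mᵀw reads: 159·m = 332.
m = 332/159 = 2.08805.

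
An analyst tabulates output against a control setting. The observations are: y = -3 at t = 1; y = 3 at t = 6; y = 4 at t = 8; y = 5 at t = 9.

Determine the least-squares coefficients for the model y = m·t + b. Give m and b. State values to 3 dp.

m = 1.000, b = -3.750

Normal-equation sums: Σt·t = 182, Σt = 24, Σ1 = 4.
For Mᵀy: Σt·y = 92, Σy = 9.
So MᵀM·[m, b]ᵀ = Mᵀy: [[182, 24]; [24, 4]]·[m, b]ᵀ = [92, 9]ᵀ.
Eliminating b: 4·(row 1) − 24·(row 2) gives 152·m = 4·92 − 24·9 = 152, so m = 1.
Then b = (9 − 24·1)/4 = -15/4.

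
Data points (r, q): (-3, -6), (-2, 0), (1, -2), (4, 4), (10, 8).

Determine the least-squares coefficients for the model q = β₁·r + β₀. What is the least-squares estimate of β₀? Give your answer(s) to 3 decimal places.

Compute the Gram sums: Σr·r = 130, Σr = 10, Σ1 = 5.
Right-hand side: Σr·q = 112, Σq = 4.
Δ = 130·5 − 10² = 550.
β₁ = (112·5 − 10·4)/550 = 52/55; β₀ = (130·4 − 10·112)/550 = -12/11.

β₀ = -1.091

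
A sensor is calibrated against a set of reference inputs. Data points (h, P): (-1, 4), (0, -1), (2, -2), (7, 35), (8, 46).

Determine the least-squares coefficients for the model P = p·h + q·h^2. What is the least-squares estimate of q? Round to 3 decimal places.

With design matrix X, XᵀX = [[118, 862]; [862, 6514]] and XᵀP = [605, 4655]ᵀ.
Determinant 118·6514 − 862² = 25608.
p = (605·6514 − 862·4655)/25608 = -2985/1067; q = (118·4655 − 862·605)/25608 = 2315/2134.

q = 1.085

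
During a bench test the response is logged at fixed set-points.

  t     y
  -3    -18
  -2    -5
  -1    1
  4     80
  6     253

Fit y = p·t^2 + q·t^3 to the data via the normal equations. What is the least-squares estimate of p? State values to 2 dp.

p = 0.98

From the data, Σt^2·t^2 = 1650, Σt^2·t^3 = 8524, Σt^3·t^3 = 51546.
Moment sums: Σt^2·y = 10207, Σt^3·y = 60293.
Normal equations: [[1650, 8524]; [8524, 51546]]·[p, q]ᵀ = [10207, 60293]ᵀ.
Eliminating q: 51546·(row 1) − 8524·(row 2) gives 12392324·p = 51546·10207 − 8524·60293 = 12192490, so p = 6096245/6196162.
Then q = (60293 − 8524·(6096245/6196162))/51546 = 6239491/6196162.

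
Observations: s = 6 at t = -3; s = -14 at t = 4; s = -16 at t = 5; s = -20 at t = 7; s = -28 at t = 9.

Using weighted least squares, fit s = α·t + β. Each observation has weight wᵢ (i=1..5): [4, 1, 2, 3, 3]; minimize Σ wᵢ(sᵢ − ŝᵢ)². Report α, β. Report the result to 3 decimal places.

α = -2.755, β = -2.175

From the data, Σwᵢ·t·t = 492, Σwᵢ·t = 50, Σwᵢ·1 = 13.
And Σwᵢ·t·s = -1464, Σwᵢ·s = -166.
So AᵀWA·[α, β]ᵀ = AᵀWs: [[492, 50]; [50, 13]]·[α, β]ᵀ = [-1464, -166]ᵀ.
Δ = 492·13 − 50² = 3896.
α = ((-1464)·13 − 50·(-166))/3896 = -2683/974; β = (492·(-166) − 50·(-1464))/3896 = -1059/487.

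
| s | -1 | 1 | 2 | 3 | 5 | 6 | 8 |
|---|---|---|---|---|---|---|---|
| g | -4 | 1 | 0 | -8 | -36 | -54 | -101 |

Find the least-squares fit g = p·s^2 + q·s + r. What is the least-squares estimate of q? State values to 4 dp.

Forming XᵀX = [[6116, 888, 140]; [888, 140, 24]; [140, 24, 7]] and Xᵀg = [-9383, -1331, -202]ᵀ gives XᵀX·[p, q, r]ᵀ = Xᵀg.
Inverting the 3×3 Gram matrix, [p, q, r]ᵀ = [-83805/43604, 110101/43604, 10081/10901]ᵀ.

q = 2.5250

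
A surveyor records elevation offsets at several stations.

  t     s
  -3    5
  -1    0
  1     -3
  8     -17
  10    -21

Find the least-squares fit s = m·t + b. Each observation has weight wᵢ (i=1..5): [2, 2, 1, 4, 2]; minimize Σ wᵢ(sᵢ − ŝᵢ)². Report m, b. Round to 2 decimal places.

m = -1.97, b = -1.32

Compute the Gram sums: Σwᵢ·t·t = 477, Σwᵢ·t = 45, Σwᵢ·1 = 11.
For MᵀWs: Σwᵢ·t·s = -997, Σwᵢ·s = -103.
So MᵀWM·[m, b]ᵀ = MᵀWs: [[477, 45]; [45, 11]]·[m, b]ᵀ = [-997, -103]ᵀ.
det = 477·11 − 45² = 3222.
m = ((-997)·11 − 45·(-103))/3222 = -3166/1611; b = (477·(-103) − 45·(-997))/3222 = -237/179.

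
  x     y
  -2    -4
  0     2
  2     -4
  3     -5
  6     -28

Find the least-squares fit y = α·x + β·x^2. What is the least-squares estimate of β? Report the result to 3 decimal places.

β = -0.834

From the data, Σx·x = 53, Σx·x^2 = 243, Σx^2·x^2 = 1409.
For Mᵀy: Σx·y = -183, Σx^2·y = -1085.
MᵀM·[α, β]ᵀ = Mᵀy becomes [[53, 243]; [243, 1409]]·[α, β]ᵀ = [-183, -1085]ᵀ.
det = 53·1409 − 243² = 15628.
α = ((-183)·1409 − 243·(-1085))/15628 = 1452/3907; β = (53·(-1085) − 243·(-183))/15628 = -3259/3907.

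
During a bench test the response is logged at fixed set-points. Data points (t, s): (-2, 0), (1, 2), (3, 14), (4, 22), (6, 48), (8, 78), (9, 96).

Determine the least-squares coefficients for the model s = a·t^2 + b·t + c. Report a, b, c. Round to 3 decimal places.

With design matrix M, MᵀM = [[12307, 1541, 211]; [1541, 211, 29]; [211, 29, 7]] and Mᵀs = [14976, 1908, 260]ᵀ.
Inverting the 3×3 Gram matrix, [a, b, c]ᵀ = [13789/13944, 8769/4648, -479/996]ᵀ.

a = 0.989, b = 1.887, c = -0.481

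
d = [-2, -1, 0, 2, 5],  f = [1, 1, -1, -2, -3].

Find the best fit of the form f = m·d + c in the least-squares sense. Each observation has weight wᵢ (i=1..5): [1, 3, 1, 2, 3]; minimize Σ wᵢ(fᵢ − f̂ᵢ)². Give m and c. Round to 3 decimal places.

m = -0.625, c = -0.125

The normal system MᵀWM·[m, c]ᵀ = MᵀWf is [[90, 14]; [14, 10]]·[m, c]ᵀ = [-58, -10]ᵀ.
det = 90·10 − 14² = 704.
m = ((-58)·10 − 14·(-10))/704 = -5/8; c = (90·(-10) − 14·(-58))/704 = -1/8.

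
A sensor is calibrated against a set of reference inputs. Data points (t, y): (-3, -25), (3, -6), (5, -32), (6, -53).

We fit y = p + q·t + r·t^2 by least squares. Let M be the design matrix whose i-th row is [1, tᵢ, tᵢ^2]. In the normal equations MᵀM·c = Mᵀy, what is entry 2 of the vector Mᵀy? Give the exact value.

-421

Entry 2 ↔ basis t, so (Mᵀy)_{2} = Σᵢ (t)·yᵢ = (-3)·(-25) + (3)·(-6) + (5)·(-32) + (6)·(-53) = -421.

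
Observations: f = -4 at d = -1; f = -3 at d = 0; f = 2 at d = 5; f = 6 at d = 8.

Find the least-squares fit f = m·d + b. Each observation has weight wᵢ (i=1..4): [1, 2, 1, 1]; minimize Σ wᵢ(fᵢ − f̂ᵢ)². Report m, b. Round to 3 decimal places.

m = 1.092, b = -3.020

Setting ∂/∂m … = 0 gives: 90·m + 12·b = 62;  12·m + 5·b = -2.
Δ = 90·5 − 12² = 306.
m = (62·5 − 12·(-2))/306 = 167/153; b = (90·(-2) − 12·62)/306 = -154/51.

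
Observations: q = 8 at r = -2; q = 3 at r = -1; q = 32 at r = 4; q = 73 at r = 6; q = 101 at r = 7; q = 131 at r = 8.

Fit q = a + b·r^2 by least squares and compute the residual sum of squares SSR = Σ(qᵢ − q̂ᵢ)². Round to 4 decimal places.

Entries of AᵀA: Σ1 = 6, Σr^2 = 170, Σr^2·r^2 = 8066.
And Σq = 348, Σr^2·q = 16508.
Normal equations: [[6, 170]; [170, 8066]]·[a, b]ᵀ = [348, 16508]ᵀ.
Determinant 6·8066 − 170² = 19496.
a = (348·8066 − 170·16508)/19496 = 76/2437; b = (6·16508 − 170·348)/19496 = 4986/2437.
Residuals: -524/2437, 2249/2437, -1868/2437, -1671/2437, 1747/2437, 67/2437; SSR = 6020/2437.

SSR = 2.4703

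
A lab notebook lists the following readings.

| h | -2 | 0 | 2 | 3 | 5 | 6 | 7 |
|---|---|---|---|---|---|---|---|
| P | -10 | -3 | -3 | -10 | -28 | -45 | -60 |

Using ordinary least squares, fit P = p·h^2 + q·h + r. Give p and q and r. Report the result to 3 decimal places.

From the data, Σh^2·h^2 = 4435, Σh^2·h = 711, Σh^2 = 127, Σh·h = 127, Σh = 21, Σ1 = 7.
Moment sums: Σh^2·P = -5402, Σh·P = -846, ΣP = -159.
So AᵀA·[p, q, r]ᵀ = AᵀP: [[4435, 711, 127]; [711, 127, 21]; [127, 21, 7]]·[p, q, r]ᵀ = [-5402, -846, -159]ᵀ.
Inverting the 3×3 Gram matrix, [p, q, r]ᵀ = [-137677/96162, 4711/2914, -76393/48081]ᵀ.

p = -1.432, q = 1.617, r = -1.589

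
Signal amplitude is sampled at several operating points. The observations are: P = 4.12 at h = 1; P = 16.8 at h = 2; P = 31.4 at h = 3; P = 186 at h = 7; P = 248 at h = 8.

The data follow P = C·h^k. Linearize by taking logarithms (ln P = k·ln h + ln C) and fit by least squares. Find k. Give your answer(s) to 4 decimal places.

k = 1.9609

Let Y = ln P. Fitting Y = k·ln h + ln C by least squares:
Σln h = 5.8171, Σ(ln h)² = 9.7980, Σln P = 18.4232, Σln h·ln P = 27.3760.
Equations: 9.7980·k + 5.8171·ln C = 27.3760;  5.8171·k + 5·ln C = 18.4232.
Solving (det = 15.1514): k = 1.96088, ln C = 1.40331.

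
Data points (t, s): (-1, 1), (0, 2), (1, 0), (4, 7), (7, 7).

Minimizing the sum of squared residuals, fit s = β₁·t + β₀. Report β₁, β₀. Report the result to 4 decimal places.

Normal-equation sums: Σt·t = 67, Σt = 11, Σ1 = 5.
For Mᵀs: Σt·s = 76, Σs = 17.
Normal equations: [[67, 11]; [11, 5]]·[β₁, β₀]ᵀ = [76, 17]ᵀ.
Eliminating β₀: 5·(row 1) − 11·(row 2) gives 214·β₁ = 5·76 − 11·17 = 193, so β₁ = 193/214.
Then β₀ = (17 − 11·(193/214))/5 = 303/214.

β₁ = 0.9019, β₀ = 1.4159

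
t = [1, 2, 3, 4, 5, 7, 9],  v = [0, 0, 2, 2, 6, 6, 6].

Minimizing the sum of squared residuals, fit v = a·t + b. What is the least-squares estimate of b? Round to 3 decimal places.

b = -0.808

Entries of AᵀA: Σt·t = 185, Σt = 31, Σ1 = 7.
And Σt·v = 140, Σv = 22.
Determinant 185·7 − 31² = 334.
a = (140·7 − 31·22)/334 = 149/167; b = (185·22 − 31·140)/334 = -135/167.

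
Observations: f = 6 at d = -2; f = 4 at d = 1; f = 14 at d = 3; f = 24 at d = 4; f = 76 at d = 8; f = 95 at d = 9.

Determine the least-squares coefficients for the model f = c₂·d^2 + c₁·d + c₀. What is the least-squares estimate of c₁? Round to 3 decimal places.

The normal equations are: 11011·c₂ + 1325·c₁ + 175·c₀ = 13097;  1325·c₂ + 175·c₁ + 23·c₀ = 1593;  175·c₂ + 23·c₁ + 6·c₀ = 219.
Solving the 3×3 system (Gaussian elimination) gives c₂ = 269081/254928, c₁ = 185003/254928, c₀ = 124583/42488.

c₁ = 0.726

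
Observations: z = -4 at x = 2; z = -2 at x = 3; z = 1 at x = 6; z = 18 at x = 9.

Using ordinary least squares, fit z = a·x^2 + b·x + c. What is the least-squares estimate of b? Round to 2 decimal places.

b = -3.53

Normal-equation sums: Σx^2·x^2 = 7954, Σx^2·x = 980, Σx^2 = 130, Σx·x = 130, Σx = 20, Σ1 = 4.
Moment sums: Σx^2·z = 1460, Σx·z = 154, Σz = 13.
MᵀM·[a, b, c]ᵀ = Mᵀz becomes [[7954, 980, 130]; [980, 130, 20]; [130, 20, 4]]·[a, b, c]ᵀ = [1460, 154, 13]ᵀ.
Row-reducing yields a = 13/22, b = -53/15, c = 113/66.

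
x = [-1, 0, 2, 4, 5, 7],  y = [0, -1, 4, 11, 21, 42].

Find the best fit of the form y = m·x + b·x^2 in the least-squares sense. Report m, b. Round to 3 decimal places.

m = -0.344, b = 0.897

Normal-equation sums: Σx·x = 95, Σx·x^2 = 539, Σx^2·x^2 = 3299.
For Mᵀy: Σx·y = 451, Σx^2·y = 2775.
So MᵀM·[m, b]ᵀ = Mᵀy: [[95, 539]; [539, 3299]]·[m, b]ᵀ = [451, 2775]ᵀ.
Δ = 95·3299 − 539² = 22884.
m = (451·3299 − 539·2775)/22884 = -1969/5721; b = (95·2775 − 539·451)/22884 = 5134/5721.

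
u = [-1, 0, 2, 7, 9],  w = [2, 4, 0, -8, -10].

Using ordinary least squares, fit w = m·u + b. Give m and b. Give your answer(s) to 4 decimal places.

m = -1.3886, b = 2.3212

The normal system MᵀM·[m, b]ᵀ = Mᵀw is [[135, 17]; [17, 5]]·[m, b]ᵀ = [-148, -12]ᵀ.
Eliminating b: 5·(row 1) − 17·(row 2) gives 386·m = 5·(-148) − 17·(-12) = -536, so m = -268/193.
Then b = ((-12) − 17·(-268/193))/5 = 448/193.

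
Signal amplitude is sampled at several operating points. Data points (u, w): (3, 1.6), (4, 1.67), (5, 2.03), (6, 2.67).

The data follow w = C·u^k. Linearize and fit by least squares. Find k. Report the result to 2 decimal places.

Taking logs, ln w = k·ln u + ln C, so regress ln w on ln u.
Sums: Σln u = 5.8861, Σ(ln u)² = 8.9295, Σln w = 2.6729, Σln u·ln w = 4.1265.
Normal system: [[8.9295, 5.8861]; [5.8861, 4]]·[k, ln C]ᵀ = [4.1265, 2.6729]ᵀ.
Δ = 8.9295·4 − (5.8861)² = 1.0716; k = (4.1265·4 − 5.8861·2.6729)/1.0716 = 0.72103, ln C = (8.9295·2.6729 − 5.8861·4.1265)/1.0716 = -0.39277.

k = 0.72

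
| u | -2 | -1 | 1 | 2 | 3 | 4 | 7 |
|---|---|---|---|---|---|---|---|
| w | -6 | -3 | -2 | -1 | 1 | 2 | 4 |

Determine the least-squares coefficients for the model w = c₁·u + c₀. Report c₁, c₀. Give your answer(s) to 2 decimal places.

c₁ = 1.07, c₀ = -2.86

Normal-equation sums: Σu·u = 84, Σu = 14, Σ1 = 7.
Moment sums: Σu·w = 50, Σw = -5.
MᵀM·[c₁, c₀]ᵀ = Mᵀw becomes [[84, 14]; [14, 7]]·[c₁, c₀]ᵀ = [50, -5]ᵀ.
Eliminating c₀: 7·(row 1) − 14·(row 2) gives 392·c₁ = 7·50 − 14·(-5) = 420, so c₁ = 15/14.
Then c₀ = ((-5) − 14·(15/14))/7 = -20/7.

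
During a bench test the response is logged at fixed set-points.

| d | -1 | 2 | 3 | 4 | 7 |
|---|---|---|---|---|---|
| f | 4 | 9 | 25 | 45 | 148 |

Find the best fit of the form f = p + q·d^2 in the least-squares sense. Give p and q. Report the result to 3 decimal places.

p = -1.900, q = 3.044

The normal equations are: 5·p + 79·q = 231;  79·p + 2755·q = 8237.
(Σ1 = 5, Σd^2 = 79, Σd^2·d^2 = 2755, Σf = 231, Σd^2·f = 8237.)
Eliminating q: 2755·(row 1) − 79·(row 2) gives 7534·p = 2755·231 − 79·8237 = -14318, so p = -7159/3767.
Then q = (8237 − 79·(-7159/3767))/2755 = 11468/3767.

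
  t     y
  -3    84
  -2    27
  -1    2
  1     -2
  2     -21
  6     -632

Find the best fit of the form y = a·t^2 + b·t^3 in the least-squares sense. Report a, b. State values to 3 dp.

a = 0.423, b = -2.996

The normal equations are: 1411·a + 7533·b = -21972;  7533·a + 47515·b = -139168.
Eliminating b: 47515·(row 1) − 7533·(row 2) gives 10297576·a = 47515·(-21972) − 7533·(-139168) = 4352964, so a = 1088241/2574394.
Then b = ((-139168) − 7533·(1088241/2574394))/47515 = -7712743/2574394.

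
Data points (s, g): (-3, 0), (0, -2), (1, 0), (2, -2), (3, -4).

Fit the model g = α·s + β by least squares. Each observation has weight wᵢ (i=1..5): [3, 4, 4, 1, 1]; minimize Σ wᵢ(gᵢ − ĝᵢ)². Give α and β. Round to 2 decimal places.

Setting ∂/∂α … = 0 gives: 44·α + 0·β = -16;  0·α + 13·β = -14.
(Σwᵢ·s·s = 44, Σwᵢ·s = 0, Σwᵢ·1 = 13, Σwᵢ·s·g = -16, Σwᵢ·g = -14.)
det = 44·13 − 0² = 572.
α = ((-16)·13 − 0·(-14))/572 = -4/11; β = (44·(-14) − 0·(-16))/572 = -14/13.

α = -0.36, β = -1.08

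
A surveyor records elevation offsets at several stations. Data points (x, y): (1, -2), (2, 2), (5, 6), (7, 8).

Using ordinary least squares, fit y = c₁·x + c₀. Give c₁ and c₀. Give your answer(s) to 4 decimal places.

From the data, Σx·x = 79, Σx = 15, Σ1 = 4.
Right-hand side: Σx·y = 88, Σy = 14.
Δ = 79·4 − 15² = 91.
c₁ = (88·4 − 15·14)/91 = 142/91; c₀ = (79·14 − 15·88)/91 = -214/91.

c₁ = 1.5604, c₀ = -2.3516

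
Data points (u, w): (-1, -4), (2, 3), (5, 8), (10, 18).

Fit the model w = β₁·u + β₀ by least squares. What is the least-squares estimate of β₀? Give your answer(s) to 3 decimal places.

β₀ = -1.629

Setting ∂/∂β₁ … = 0 gives: 130·β₁ + 16·β₀ = 230;  16·β₁ + 4·β₀ = 25.
(Σu·u = 130, Σu = 16, Σ1 = 4, Σu·w = 230, Σw = 25.)
Eliminating β₀: 4·(row 1) − 16·(row 2) gives 264·β₁ = 4·230 − 16·25 = 520, so β₁ = 65/33.
Then β₀ = (25 − 16·(65/33))/4 = -215/132.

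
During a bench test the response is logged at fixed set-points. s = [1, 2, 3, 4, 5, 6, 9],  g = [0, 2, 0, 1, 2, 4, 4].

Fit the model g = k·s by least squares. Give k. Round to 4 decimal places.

Normal-equation sums: Σs·s = 172.
And Σs·g = 78.
AᵀA·[k]ᵀ = Aᵀg becomes [[172]]·[k]ᵀ = [78]ᵀ.
Hence k = 78 / 172 ≈ 0.453488.

k = 0.4535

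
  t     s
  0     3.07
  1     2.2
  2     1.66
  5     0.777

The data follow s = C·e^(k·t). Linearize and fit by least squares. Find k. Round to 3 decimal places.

k = -0.271

With ln sᵢ as the transformed response and tᵢ as the regressor:
AᵀA = [[30.0000, 8.0000]; [8.0000, 4]], rhs = [0.5405, 2.1646]ᵀ  (here Σt = 8.0000, Σ(t)² = 30.0000, Σln s = 2.1646, Σt·ln s = 0.5405).
Δ = 30.0000·4 − (8.0000)² = 56.0000; k = (0.5405·4 − 8.0000·2.1646)/56.0000 = -0.27063, ln C = (30.0000·2.1646 − 8.0000·0.5405)/56.0000 = 1.08241.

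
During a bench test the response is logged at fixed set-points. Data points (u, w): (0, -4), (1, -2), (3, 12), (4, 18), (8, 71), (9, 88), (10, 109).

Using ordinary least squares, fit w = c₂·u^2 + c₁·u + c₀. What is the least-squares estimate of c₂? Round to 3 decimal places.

The normal system AᵀA·[c₂, c₁, c₀]ᵀ = Aᵀw is [[20995, 2333, 271]; [2333, 271, 35]; [271, 35, 7]]·[c₂, c₁, c₀]ᵀ = [22966, 2556, 292]ᵀ.
Inverting the 3×3 Gram matrix, [c₂, c₁, c₀]ᵀ = [27772/30243, 62347/30243, -41781/10081]ᵀ.

c₂ = 0.918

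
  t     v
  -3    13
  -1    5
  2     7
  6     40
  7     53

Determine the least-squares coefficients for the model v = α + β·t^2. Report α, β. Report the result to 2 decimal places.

α = 3.63, β = 1.01

Entries of AᵀA: Σ1 = 5, Σt^2 = 99, Σt^2·t^2 = 3795.
Right-hand side: Σv = 118, Σt^2·v = 4187.
Normal equations: [[5, 99]; [99, 3795]]·[α, β]ᵀ = [118, 4187]ᵀ.
Determinant 5·3795 − 99² = 9174.
α = (118·3795 − 99·4187)/9174 = 1009/278; β = (5·4187 − 99·118)/9174 = 9253/9174.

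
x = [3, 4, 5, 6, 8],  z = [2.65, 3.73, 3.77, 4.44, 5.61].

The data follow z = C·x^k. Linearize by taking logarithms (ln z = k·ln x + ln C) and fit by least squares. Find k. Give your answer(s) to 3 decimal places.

Let Y = ln z. Fitting Y = k·ln x + ln C by least squares:
XᵀX = [[13.2535, 7.9655]; [7.9655, 5]], rhs = [11.2884, 6.8332]ᵀ  (here Σln x = 7.9655, Σ(ln x)² = 13.2535, Σln z = 6.8332, Σln x·ln z = 11.2884).
Solving (det = 2.8177): k = 0.71391, ln C = 0.22931.

k = 0.714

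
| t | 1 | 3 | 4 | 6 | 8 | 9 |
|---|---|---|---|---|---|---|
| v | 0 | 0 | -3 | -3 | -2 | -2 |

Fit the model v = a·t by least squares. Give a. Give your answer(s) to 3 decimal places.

Sums needed: Σt·t = 207.
For Xᵀv: Σt·v = -64.
a = (-64)/207 = -0.309179.

a = -0.309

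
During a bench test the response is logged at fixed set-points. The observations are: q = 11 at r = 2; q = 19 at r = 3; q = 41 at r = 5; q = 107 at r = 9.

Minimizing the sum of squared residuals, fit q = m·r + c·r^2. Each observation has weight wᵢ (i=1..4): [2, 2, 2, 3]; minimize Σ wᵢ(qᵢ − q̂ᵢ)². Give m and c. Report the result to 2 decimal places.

The normal equations are: 319·m + 2507·c = 3457;  2507·m + 21127·c = 28481.
(Σwᵢ·r·r = 319, Σwᵢ·r·r^2 = 2507, Σwᵢ·r^2·r^2 = 21127, Σwᵢ·r·q = 3457, Σwᵢ·r^2·q = 28481.)
Eliminating c: 21127·(row 1) − 2507·(row 2) gives 454464·m = 21127·3457 − 2507·28481 = 1634172, so m = 136181/37872.
Then c = (28481 − 2507·(136181/37872))/21127 = 34895/37872.

m = 3.60, c = 0.92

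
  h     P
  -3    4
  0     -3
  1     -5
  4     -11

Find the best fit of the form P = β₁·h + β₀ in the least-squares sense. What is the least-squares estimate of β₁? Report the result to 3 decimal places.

Entries of MᵀM: Σh·h = 26, Σh = 2, Σ1 = 4.
And Σh·P = -61, ΣP = -15.
Normal equations: [[26, 2]; [2, 4]]·[β₁, β₀]ᵀ = [-61, -15]ᵀ.
Eliminating β₀: 4·(row 1) − 2·(row 2) gives 100·β₁ = 4·(-61) − 2·(-15) = -214, so β₁ = -107/50.
Then β₀ = ((-15) − 2·(-107/50))/4 = -67/25.

β₁ = -2.140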